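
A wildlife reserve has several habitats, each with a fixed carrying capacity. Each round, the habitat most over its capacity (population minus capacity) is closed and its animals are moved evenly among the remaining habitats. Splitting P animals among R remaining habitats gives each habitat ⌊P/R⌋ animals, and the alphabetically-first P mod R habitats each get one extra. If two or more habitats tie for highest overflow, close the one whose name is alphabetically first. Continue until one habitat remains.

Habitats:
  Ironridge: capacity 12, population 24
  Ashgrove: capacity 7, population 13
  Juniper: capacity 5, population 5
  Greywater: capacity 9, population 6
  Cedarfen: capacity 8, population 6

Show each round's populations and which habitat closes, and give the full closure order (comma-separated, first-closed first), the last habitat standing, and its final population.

Round 1: Ashgrove=13 Cedarfen=6 Greywater=6 Ironridge=24 Juniper=5 → close Ironridge (overflow 12)
  24÷4 = 6 each, +1 to first 0
Round 2: Ashgrove=19 Cedarfen=12 Greywater=12 Juniper=11 → close Ashgrove (overflow 12)
  19÷3 = 6 each, +1 to first 1
Round 3: Cedarfen=19 Greywater=18 Juniper=17 → close Juniper (overflow 12)
  17÷2 = 8 each, +1 to first 1
Round 4: Cedarfen=28 Greywater=26 → close Cedarfen (overflow 20)
  28÷1 = 28 each, +1 to first 0

Closure order: Ironridge, Ashgrove, Juniper, Cedarfen
Last habitat: Greywater with 54 animals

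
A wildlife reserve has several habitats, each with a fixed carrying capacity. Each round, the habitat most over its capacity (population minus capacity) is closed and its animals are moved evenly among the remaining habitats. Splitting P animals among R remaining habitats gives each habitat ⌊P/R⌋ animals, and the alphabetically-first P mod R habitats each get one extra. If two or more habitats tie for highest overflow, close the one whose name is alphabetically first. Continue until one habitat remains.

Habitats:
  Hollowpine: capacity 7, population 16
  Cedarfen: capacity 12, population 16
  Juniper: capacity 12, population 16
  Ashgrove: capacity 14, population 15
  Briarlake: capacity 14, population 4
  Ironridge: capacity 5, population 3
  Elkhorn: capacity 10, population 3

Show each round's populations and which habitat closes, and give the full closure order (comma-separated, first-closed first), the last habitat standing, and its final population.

Round 1: Ashgrove=15 Briarlake=4 Cedarfen=16 Elkhorn=3 Hollowpine=16 Ironridge=3 Juniper=16 → close Hollowpine (overflow 9)
  16÷6 = 2 each, +1 to first 4
Round 2: Ashgrove=18 Briarlake=7 Cedarfen=19 Elkhorn=6 Ironridge=5 Juniper=18 → close Cedarfen (overflow 7)
  19÷5 = 3 each, +1 to first 4
Round 3: Ashgrove=22 Briarlake=11 Elkhorn=10 Ironridge=9 Juniper=21 → close Juniper (overflow 9)
  21÷4 = 5 each, +1 to first 1
Round 4: Ashgrove=28 Briarlake=16 Elkhorn=15 Ironridge=14 → close Ashgrove (overflow 14)
  28÷3 = 9 each, +1 to first 1
Round 5: Briarlake=26 Elkhorn=24 Ironridge=23 → close Ironridge (overflow 18)
  23÷2 = 11 each, +1 to first 1
Round 6: Briarlake=38 Elkhorn=35 → close Elkhorn (overflow 25)
  35÷1 = 35 each, +1 to first 0

Closure order: Hollowpine, Cedarfen, Juniper, Ashgrove, Ironridge, Elkhorn
Last habitat: Briarlake with 73 animals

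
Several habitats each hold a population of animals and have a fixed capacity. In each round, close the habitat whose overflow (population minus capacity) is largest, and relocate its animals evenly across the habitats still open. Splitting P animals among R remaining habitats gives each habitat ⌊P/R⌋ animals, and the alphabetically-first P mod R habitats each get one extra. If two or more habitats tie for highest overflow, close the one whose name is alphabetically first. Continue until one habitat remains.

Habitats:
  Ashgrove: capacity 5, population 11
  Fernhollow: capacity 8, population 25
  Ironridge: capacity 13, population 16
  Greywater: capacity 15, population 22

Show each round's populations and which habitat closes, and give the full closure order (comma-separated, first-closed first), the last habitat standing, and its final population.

Closure order: Fernhollow, Ashgrove, Greywater
Last habitat: Ironridge with 74 animals

Round 1: Ashgrove=11 Fernhollow=25 Greywater=22 Ironridge=16 → close Fernhollow (overflow 17)
  25÷3 = 8 each, +1 to first 1
Round 2: Ashgrove=20 Greywater=30 Ironridge=24 → close Ashgrove (overflow 15)
  20÷2 = 10 each, +1 to first 0
Round 3: Greywater=40 Ironridge=34 → close Greywater (overflow 25)
  40÷1 = 40 each, +1 to first 0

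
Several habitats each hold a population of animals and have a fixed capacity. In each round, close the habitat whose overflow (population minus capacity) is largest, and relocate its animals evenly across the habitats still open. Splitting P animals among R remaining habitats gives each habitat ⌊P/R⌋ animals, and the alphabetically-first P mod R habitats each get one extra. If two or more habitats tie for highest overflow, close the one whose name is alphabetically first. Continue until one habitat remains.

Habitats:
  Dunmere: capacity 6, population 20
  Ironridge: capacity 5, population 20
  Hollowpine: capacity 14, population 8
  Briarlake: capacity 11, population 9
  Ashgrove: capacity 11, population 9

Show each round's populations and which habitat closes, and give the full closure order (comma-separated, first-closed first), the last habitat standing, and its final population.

Round 1: Ashgrove=9 Briarlake=9 Dunmere=20 Hollowpine=8 Ironridge=20 → close Ironridge (overflow 15)
  20÷4 = 5 each, +1 to first 0
Round 2: Ashgrove=14 Briarlake=14 Dunmere=25 Hollowpine=13 → close Dunmere (overflow 19)
  25÷3 = 8 each, +1 to first 1
Round 3: Ashgrove=23 Briarlake=22 Hollowpine=21 → close Ashgrove (overflow 12)
  23÷2 = 11 each, +1 to first 1
Round 4: Briarlake=34 Hollowpine=32 → close Briarlake (overflow 23)
  34÷1 = 34 each, +1 to first 0

Closure order: Ironridge, Dunmere, Ashgrove, Briarlake
Last habitat: Hollowpine with 66 animals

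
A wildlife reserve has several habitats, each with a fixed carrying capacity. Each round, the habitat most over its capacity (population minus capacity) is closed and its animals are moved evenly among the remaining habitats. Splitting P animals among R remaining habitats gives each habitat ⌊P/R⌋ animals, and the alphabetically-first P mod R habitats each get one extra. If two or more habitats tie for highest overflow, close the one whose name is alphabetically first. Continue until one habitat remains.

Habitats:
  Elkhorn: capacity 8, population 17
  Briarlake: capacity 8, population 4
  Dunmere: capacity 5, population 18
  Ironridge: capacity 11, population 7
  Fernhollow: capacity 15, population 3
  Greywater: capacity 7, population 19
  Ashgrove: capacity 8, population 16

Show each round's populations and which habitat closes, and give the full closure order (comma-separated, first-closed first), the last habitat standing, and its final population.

Closure order: Dunmere, Greywater, Ashgrove, Elkhorn, Briarlake, Ironridge
Last habitat: Fernhollow with 84 animals

Round 1: Ashgrove=16 Briarlake=4 Dunmere=18 Elkhorn=17 Fernhollow=3 Greywater=19 Ironridge=7 → close Dunmere (overflow 13)
  18÷6 = 3 each, +1 to first 0
Round 2: Ashgrove=19 Briarlake=7 Elkhorn=20 Fernhollow=6 Greywater=22 Ironridge=10 → close Greywater (overflow 15)
  22÷5 = 4 each, +1 to first 2
Round 3: Ashgrove=24 Briarlake=12 Elkhorn=24 Fernhollow=10 Ironridge=14 → close Ashgrove (overflow 16)
  24÷4 = 6 each, +1 to first 0
Round 4: Briarlake=18 Elkhorn=30 Fernhollow=16 Ironridge=20 → close Elkhorn (overflow 22)
  30÷3 = 10 each, +1 to first 0
Round 5: Briarlake=28 Fernhollow=26 Ironridge=30 → close Briarlake (overflow 20)
  28÷2 = 14 each, +1 to first 0
Round 6: Fernhollow=40 Ironridge=44 → close Ironridge (overflow 33)
  44÷1 = 44 each, +1 to first 0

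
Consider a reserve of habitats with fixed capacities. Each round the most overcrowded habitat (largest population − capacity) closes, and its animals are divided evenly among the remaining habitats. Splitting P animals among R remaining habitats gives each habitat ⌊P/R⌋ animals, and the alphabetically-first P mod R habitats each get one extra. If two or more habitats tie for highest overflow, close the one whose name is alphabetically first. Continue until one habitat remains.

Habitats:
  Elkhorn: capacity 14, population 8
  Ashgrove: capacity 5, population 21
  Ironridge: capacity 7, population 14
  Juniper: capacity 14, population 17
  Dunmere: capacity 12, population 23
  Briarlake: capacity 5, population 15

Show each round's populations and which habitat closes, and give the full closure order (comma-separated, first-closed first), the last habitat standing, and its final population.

Round 1: Ashgrove=21 Briarlake=15 Dunmere=23 Elkhorn=8 Ironridge=14 Juniper=17 → close Ashgrove (overflow 16)
  21÷5 = 4 each, +1 to first 1
Round 2: Briarlake=20 Dunmere=27 Elkhorn=12 Ironridge=18 Juniper=21 → close Briarlake (overflow 15)
  20÷4 = 5 each, +1 to first 0
Round 3: Dunmere=32 Elkhorn=17 Ironridge=23 Juniper=26 → close Dunmere (overflow 20)
  32÷3 = 10 each, +1 to first 2
Round 4: Elkhorn=28 Ironridge=34 Juniper=36 → close Ironridge (overflow 27)
  34÷2 = 17 each, +1 to first 0
Round 5: Elkhorn=45 Juniper=53 → close Juniper (overflow 39)
  53÷1 = 53 each, +1 to first 0

Closure order: Ashgrove, Briarlake, Dunmere, Ironridge, Juniper
Last habitat: Elkhorn with 98 animals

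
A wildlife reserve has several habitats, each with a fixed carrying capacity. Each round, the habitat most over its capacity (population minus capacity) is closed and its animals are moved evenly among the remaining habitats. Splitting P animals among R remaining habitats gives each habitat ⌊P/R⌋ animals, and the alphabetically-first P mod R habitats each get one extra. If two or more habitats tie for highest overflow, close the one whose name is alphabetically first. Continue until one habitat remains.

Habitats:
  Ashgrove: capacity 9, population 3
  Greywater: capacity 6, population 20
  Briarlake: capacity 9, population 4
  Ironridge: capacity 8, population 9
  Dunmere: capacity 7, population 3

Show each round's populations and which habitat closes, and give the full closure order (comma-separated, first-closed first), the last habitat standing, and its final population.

Closure order: Greywater, Ironridge, Briarlake, Dunmere
Last habitat: Ashgrove with 39 animals

Round 1: Ashgrove=3 Briarlake=4 Dunmere=3 Greywater=20 Ironridge=9 → close Greywater (overflow 14)
  20÷4 = 5 each, +1 to first 0
Round 2: Ashgrove=8 Briarlake=9 Dunmere=8 Ironridge=14 → close Ironridge (overflow 6)
  14÷3 = 4 each, +1 to first 2
Round 3: Ashgrove=13 Briarlake=14 Dunmere=12 → close Briarlake (overflow 5)
  14÷2 = 7 each, +1 to first 0
Round 4: Ashgrove=20 Dunmere=19 → close Dunmere (overflow 12)
  19÷1 = 19 each, +1 to first 0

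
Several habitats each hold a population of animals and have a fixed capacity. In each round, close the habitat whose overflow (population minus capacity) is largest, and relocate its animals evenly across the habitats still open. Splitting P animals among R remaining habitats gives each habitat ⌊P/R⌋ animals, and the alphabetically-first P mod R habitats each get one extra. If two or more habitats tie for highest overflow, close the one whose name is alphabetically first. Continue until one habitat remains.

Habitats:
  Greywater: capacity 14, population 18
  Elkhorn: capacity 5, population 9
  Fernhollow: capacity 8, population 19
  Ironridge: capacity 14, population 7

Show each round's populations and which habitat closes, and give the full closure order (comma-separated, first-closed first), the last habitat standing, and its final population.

Round 1: Elkhorn=9 Fernhollow=19 Greywater=18 Ironridge=7 → close Fernhollow (overflow 11)
  19÷3 = 6 each, +1 to first 1
Round 2: Elkhorn=16 Greywater=24 Ironridge=13 → close Elkhorn (overflow 11)
  16÷2 = 8 each, +1 to first 0
Round 3: Greywater=32 Ironridge=21 → close Greywater (overflow 18)
  32÷1 = 32 each, +1 to first 0

Closure order: Fernhollow, Elkhorn, Greywater
Last habitat: Ironridge with 53 animals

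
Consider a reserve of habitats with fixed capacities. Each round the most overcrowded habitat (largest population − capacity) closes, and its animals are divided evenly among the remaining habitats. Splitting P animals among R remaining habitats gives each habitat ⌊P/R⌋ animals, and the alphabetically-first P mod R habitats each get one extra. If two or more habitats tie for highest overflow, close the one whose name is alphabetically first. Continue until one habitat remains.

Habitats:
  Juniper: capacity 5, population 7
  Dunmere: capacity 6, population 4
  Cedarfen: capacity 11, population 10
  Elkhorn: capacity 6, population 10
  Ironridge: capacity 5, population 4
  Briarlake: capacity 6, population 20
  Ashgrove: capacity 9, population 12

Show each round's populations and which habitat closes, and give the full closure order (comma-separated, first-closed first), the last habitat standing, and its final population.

Round 1: Ashgrove=12 Briarlake=20 Cedarfen=10 Dunmere=4 Elkhorn=10 Ironridge=4 Juniper=7 → close Briarlake (overflow 14)
  20÷6 = 3 each, +1 to first 2
Round 2: Ashgrove=16 Cedarfen=14 Dunmere=7 Elkhorn=13 Ironridge=7 Juniper=10 → close Ashgrove (overflow 7)
  16÷5 = 3 each, +1 to first 1
Round 3: Cedarfen=18 Dunmere=10 Elkhorn=16 Ironridge=10 Juniper=13 → close Elkhorn (overflow 10)
  16÷4 = 4 each, +1 to first 0
Round 4: Cedarfen=22 Dunmere=14 Ironridge=14 Juniper=17 → close Juniper (overflow 12)
  17÷3 = 5 each, +1 to first 2
Round 5: Cedarfen=28 Dunmere=20 Ironridge=19 → close Cedarfen (overflow 17)
  28÷2 = 14 each, +1 to first 0
Round 6: Dunmere=34 Ironridge=33 → close Dunmere (overflow 28)
  34÷1 = 34 each, +1 to first 0

Closure order: Briarlake, Ashgrove, Elkhorn, Juniper, Cedarfen, Dunmere
Last habitat: Ironridge with 67 animals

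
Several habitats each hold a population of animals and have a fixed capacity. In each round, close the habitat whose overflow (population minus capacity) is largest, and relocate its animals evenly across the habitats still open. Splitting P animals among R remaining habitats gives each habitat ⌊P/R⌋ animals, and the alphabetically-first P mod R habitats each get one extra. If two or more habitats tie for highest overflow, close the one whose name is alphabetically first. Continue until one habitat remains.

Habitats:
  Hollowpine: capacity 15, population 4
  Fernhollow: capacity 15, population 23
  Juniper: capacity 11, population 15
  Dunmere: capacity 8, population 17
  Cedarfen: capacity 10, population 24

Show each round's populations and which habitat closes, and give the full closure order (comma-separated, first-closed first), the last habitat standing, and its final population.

Round 1: Cedarfen=24 Dunmere=17 Fernhollow=23 Hollowpine=4 Juniper=15 → close Cedarfen (overflow 14)
  24÷4 = 6 each, +1 to first 0
Round 2: Dunmere=23 Fernhollow=29 Hollowpine=10 Juniper=21 → close Dunmere (overflow 15)
  23÷3 = 7 each, +1 to first 2
Round 3: Fernhollow=37 Hollowpine=18 Juniper=28 → close Fernhollow (overflow 22)
  37÷2 = 18 each, +1 to first 1
Round 4: Hollowpine=37 Juniper=46 → close Juniper (overflow 35)
  46÷1 = 46 each, +1 to first 0

Closure order: Cedarfen, Dunmere, Fernhollow, Juniper
Last habitat: Hollowpine with 83 animals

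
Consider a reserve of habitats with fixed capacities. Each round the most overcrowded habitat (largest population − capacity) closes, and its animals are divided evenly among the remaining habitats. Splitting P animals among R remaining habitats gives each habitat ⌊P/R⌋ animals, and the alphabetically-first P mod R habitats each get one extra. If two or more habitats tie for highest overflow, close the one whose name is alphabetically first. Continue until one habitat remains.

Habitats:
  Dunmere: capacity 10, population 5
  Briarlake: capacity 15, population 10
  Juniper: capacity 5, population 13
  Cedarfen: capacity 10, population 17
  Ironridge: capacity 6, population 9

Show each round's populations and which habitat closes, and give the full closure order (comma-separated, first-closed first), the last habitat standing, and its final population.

Closure order: Juniper, Cedarfen, Ironridge, Briarlake
Last habitat: Dunmere with 54 animals

Round 1: Briarlake=10 Cedarfen=17 Dunmere=5 Ironridge=9 Juniper=13 → close Juniper (overflow 8)
  13÷4 = 3 each, +1 to first 1
Round 2: Briarlake=14 Cedarfen=20 Dunmere=8 Ironridge=12 → close Cedarfen (overflow 10)
  20÷3 = 6 each, +1 to first 2
Round 3: Briarlake=21 Dunmere=15 Ironridge=18 → close Ironridge (overflow 12)
  18÷2 = 9 each, +1 to first 0
Round 4: Briarlake=30 Dunmere=24 → close Briarlake (overflow 15)
  30÷1 = 30 each, +1 to first 0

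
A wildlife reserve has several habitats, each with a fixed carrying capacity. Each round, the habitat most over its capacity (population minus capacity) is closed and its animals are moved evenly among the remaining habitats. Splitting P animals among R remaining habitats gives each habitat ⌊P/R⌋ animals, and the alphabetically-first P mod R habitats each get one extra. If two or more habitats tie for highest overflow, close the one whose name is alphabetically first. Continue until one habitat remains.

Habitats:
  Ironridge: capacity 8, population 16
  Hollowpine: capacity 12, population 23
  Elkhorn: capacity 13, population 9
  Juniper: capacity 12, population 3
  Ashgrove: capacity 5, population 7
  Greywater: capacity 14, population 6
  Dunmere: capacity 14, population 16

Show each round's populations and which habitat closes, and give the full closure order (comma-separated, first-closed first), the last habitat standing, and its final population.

Closure order: Hollowpine, Ironridge, Ashgrove, Dunmere, Elkhorn, Greywater
Last habitat: Juniper with 80 animals

Round 1: Ashgrove=7 Dunmere=16 Elkhorn=9 Greywater=6 Hollowpine=23 Ironridge=16 Juniper=3 → close Hollowpine (overflow 11)
  23÷6 = 3 each, +1 to first 5
Round 2: Ashgrove=11 Dunmere=20 Elkhorn=13 Greywater=10 Ironridge=20 Juniper=6 → close Ironridge (overflow 12)
  20÷5 = 4 each, +1 to first 0
Round 3: Ashgrove=15 Dunmere=24 Elkhorn=17 Greywater=14 Juniper=10 → close Ashgrove (overflow 10)
  15÷4 = 3 each, +1 to first 3
Round 4: Dunmere=28 Elkhorn=21 Greywater=18 Juniper=13 → close Dunmere (overflow 14)
  28÷3 = 9 each, +1 to first 1
Round 5: Elkhorn=31 Greywater=27 Juniper=22 → close Elkhorn (overflow 18)
  31÷2 = 15 each, +1 to first 1
Round 6: Greywater=43 Juniper=37 → close Greywater (overflow 29)
  43÷1 = 43 each, +1 to first 0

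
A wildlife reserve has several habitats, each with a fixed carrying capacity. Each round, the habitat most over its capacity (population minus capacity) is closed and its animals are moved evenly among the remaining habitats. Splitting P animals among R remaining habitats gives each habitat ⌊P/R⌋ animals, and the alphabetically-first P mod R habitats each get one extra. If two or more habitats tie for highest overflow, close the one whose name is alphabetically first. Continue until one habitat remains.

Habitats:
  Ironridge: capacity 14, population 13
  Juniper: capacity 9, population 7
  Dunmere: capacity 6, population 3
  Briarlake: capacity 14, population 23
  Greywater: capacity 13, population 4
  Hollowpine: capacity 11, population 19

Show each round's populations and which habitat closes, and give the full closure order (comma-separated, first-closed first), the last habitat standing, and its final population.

Closure order: Briarlake, Hollowpine, Ironridge, Dunmere, Juniper
Last habitat: Greywater with 69 animals

Round 1: Briarlake=23 Dunmere=3 Greywater=4 Hollowpine=19 Ironridge=13 Juniper=7 → close Briarlake (overflow 9)
  23÷5 = 4 each, +1 to first 3
Round 2: Dunmere=8 Greywater=9 Hollowpine=24 Ironridge=17 Juniper=11 → close Hollowpine (overflow 13)
  24÷4 = 6 each, +1 to first 0
Round 3: Dunmere=14 Greywater=15 Ironridge=23 Juniper=17 → close Ironridge (overflow 9)
  23÷3 = 7 each, +1 to first 2
Round 4: Dunmere=22 Greywater=23 Juniper=24 → close Dunmere (overflow 16)
  22÷2 = 11 each, +1 to first 0
Round 5: Greywater=34 Juniper=35 → close Juniper (overflow 26)
  35÷1 = 35 each, +1 to first 0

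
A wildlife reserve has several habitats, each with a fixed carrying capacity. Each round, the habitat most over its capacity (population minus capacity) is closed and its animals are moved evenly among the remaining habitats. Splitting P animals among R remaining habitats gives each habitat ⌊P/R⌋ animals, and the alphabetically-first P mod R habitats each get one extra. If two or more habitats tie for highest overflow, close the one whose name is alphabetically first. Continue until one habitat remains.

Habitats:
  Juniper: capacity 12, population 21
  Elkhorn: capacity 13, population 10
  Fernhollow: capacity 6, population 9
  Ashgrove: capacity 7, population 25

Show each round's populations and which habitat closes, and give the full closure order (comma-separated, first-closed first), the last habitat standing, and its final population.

Round 1: Ashgrove=25 Elkhorn=10 Fernhollow=9 Juniper=21 → close Ashgrove (overflow 18)
  25÷3 = 8 each, +1 to first 1
Round 2: Elkhorn=19 Fernhollow=17 Juniper=29 → close Juniper (overflow 17)
  29÷2 = 14 each, +1 to first 1
Round 3: Elkhorn=34 Fernhollow=31 → close Fernhollow (overflow 25)
  31÷1 = 31 each, +1 to first 0

Closure order: Ashgrove, Juniper, Fernhollow
Last habitat: Elkhorn with 65 animals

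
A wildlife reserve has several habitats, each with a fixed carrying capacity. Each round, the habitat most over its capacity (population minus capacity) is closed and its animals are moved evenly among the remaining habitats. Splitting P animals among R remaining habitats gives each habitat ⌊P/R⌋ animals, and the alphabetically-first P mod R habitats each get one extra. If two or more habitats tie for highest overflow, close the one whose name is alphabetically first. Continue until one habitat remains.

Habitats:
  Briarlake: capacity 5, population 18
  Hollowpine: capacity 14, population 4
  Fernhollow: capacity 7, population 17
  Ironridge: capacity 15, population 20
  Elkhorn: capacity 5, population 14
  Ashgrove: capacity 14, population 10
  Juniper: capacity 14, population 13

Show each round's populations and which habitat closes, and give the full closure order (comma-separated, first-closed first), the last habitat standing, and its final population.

Round 1: Ashgrove=10 Briarlake=18 Elkhorn=14 Fernhollow=17 Hollowpine=4 Ironridge=20 Juniper=13 → close Briarlake (overflow 13)
  18÷6 = 3 each, +1 to first 0
Round 2: Ashgrove=13 Elkhorn=17 Fernhollow=20 Hollowpine=7 Ironridge=23 Juniper=16 → close Fernhollow (overflow 13)
  20÷5 = 4 each, +1 to first 0
Round 3: Ashgrove=17 Elkhorn=21 Hollowpine=11 Ironridge=27 Juniper=20 → close Elkhorn (overflow 16)
  21÷4 = 5 each, +1 to first 1
Round 4: Ashgrove=23 Hollowpine=16 Ironridge=32 Juniper=25 → close Ironridge (overflow 17)
  32÷3 = 10 each, +1 to first 2
Round 5: Ashgrove=34 Hollowpine=27 Juniper=35 → close Juniper (overflow 21)
  35÷2 = 17 each, +1 to first 1
Round 6: Ashgrove=52 Hollowpine=44 → close Ashgrove (overflow 38)
  52÷1 = 52 each, +1 to first 0

Closure order: Briarlake, Fernhollow, Elkhorn, Ironridge, Juniper, Ashgrove
Last habitat: Hollowpine with 96 animals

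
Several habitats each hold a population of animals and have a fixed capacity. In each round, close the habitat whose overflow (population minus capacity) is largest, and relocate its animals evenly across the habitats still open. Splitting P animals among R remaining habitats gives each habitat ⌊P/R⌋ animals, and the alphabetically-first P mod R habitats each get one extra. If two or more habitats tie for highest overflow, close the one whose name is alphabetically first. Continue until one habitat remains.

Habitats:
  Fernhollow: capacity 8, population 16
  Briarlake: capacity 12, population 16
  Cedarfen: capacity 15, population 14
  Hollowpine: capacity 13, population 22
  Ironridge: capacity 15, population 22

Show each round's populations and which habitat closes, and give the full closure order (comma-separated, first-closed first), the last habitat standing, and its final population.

Closure order: Hollowpine, Fernhollow, Ironridge, Briarlake
Last habitat: Cedarfen with 90 animals

Round 1: Briarlake=16 Cedarfen=14 Fernhollow=16 Hollowpine=22 Ironridge=22 → close Hollowpine (overflow 9)
  22÷4 = 5 each, +1 to first 2
Round 2: Briarlake=22 Cedarfen=20 Fernhollow=21 Ironridge=27 → close Fernhollow (overflow 13)
  21÷3 = 7 each, +1 to first 0
Round 3: Briarlake=29 Cedarfen=27 Ironridge=34 → close Ironridge (overflow 19)
  34÷2 = 17 each, +1 to first 0
Round 4: Briarlake=46 Cedarfen=44 → close Briarlake (overflow 34)
  46÷1 = 46 each, +1 to first 0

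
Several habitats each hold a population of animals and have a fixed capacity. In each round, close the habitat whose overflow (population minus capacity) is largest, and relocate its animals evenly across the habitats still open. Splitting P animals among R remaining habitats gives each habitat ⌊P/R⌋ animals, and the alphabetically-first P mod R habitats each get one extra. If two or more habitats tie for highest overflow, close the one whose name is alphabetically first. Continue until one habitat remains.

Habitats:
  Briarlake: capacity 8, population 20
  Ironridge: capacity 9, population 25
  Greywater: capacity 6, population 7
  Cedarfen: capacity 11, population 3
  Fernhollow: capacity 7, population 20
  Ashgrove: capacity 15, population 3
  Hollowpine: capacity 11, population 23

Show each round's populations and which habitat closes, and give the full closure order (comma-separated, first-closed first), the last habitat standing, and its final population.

Closure order: Ironridge, Fernhollow, Briarlake, Hollowpine, Greywater, Cedarfen
Last habitat: Ashgrove with 101 animals

Round 1: Ashgrove=3 Briarlake=20 Cedarfen=3 Fernhollow=20 Greywater=7 Hollowpine=23 Ironridge=25 → close Ironridge (overflow 16)
  25÷6 = 4 each, +1 to first 1
Round 2: Ashgrove=8 Briarlake=24 Cedarfen=7 Fernhollow=24 Greywater=11 Hollowpine=27 → close Fernhollow (overflow 17)
  24÷5 = 4 each, +1 to first 4
Round 3: Ashgrove=13 Briarlake=29 Cedarfen=12 Greywater=16 Hollowpine=31 → close Briarlake (overflow 21)
  29÷4 = 7 each, +1 to first 1
Round 4: Ashgrove=21 Cedarfen=19 Greywater=23 Hollowpine=38 → close Hollowpine (overflow 27)
  38÷3 = 12 each, +1 to first 2
Round 5: Ashgrove=34 Cedarfen=32 Greywater=35 → close Greywater (overflow 29)
  35÷2 = 17 each, +1 to first 1
Round 6: Ashgrove=52 Cedarfen=49 → close Cedarfen (overflow 38)
  49÷1 = 49 each, +1 to first 0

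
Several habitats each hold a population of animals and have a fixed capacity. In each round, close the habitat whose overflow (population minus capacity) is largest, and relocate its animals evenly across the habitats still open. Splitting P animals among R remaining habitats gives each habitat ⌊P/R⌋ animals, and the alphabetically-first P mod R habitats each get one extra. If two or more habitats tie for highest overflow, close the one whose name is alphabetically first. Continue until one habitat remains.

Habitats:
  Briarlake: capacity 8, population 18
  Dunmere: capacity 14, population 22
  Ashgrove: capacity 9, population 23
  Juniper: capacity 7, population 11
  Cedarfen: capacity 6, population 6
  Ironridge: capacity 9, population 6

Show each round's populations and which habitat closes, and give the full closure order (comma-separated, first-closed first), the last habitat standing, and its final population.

Closure order: Ashgrove, Briarlake, Dunmere, Juniper, Cedarfen
Last habitat: Ironridge with 86 animals

Round 1: Ashgrove=23 Briarlake=18 Cedarfen=6 Dunmere=22 Ironridge=6 Juniper=11 → close Ashgrove (overflow 14)
  23÷5 = 4 each, +1 to first 3
Round 2: Briarlake=23 Cedarfen=11 Dunmere=27 Ironridge=10 Juniper=15 → close Briarlake (overflow 15)
  23÷4 = 5 each, +1 to first 3
Round 3: Cedarfen=17 Dunmere=33 Ironridge=16 Juniper=20 → close Dunmere (overflow 19)
  33÷3 = 11 each, +1 to first 0
Round 4: Cedarfen=28 Ironridge=27 Juniper=31 → close Juniper (overflow 24)
  31÷2 = 15 each, +1 to first 1
Round 5: Cedarfen=44 Ironridge=42 → close Cedarfen (overflow 38)
  44÷1 = 44 each, +1 to first 0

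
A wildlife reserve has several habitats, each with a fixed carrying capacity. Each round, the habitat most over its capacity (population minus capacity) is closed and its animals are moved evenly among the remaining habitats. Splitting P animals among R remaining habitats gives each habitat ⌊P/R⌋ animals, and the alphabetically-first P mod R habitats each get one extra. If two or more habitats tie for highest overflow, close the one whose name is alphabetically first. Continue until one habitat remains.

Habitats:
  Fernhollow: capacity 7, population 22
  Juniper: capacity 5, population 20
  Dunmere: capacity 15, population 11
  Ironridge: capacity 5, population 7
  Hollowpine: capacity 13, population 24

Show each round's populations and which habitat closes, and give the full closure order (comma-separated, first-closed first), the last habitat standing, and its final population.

Closure order: Fernhollow, Juniper, Hollowpine, Ironridge
Last habitat: Dunmere with 84 animals

Round 1: Dunmere=11 Fernhollow=22 Hollowpine=24 Ironridge=7 Juniper=20 → close Fernhollow (overflow 15)
  22÷4 = 5 each, +1 to first 2
Round 2: Dunmere=17 Hollowpine=30 Ironridge=12 Juniper=25 → close Juniper (overflow 20)
  25÷3 = 8 each, +1 to first 1
Round 3: Dunmere=26 Hollowpine=38 Ironridge=20 → close Hollowpine (overflow 25)
  38÷2 = 19 each, +1 to first 0
Round 4: Dunmere=45 Ironridge=39 → close Ironridge (overflow 34)
  39÷1 = 39 each, +1 to first 0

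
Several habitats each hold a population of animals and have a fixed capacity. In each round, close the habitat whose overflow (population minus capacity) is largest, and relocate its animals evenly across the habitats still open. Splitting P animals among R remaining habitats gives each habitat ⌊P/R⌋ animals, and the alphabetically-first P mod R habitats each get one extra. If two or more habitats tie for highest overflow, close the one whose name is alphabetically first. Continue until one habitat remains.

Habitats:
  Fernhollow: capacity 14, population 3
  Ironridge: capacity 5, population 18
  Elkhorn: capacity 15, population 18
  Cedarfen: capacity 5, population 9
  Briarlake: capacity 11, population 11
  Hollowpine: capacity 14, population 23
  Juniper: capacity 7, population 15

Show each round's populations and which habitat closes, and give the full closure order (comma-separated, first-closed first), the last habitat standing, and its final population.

Closure order: Ironridge, Hollowpine, Juniper, Cedarfen, Elkhorn, Briarlake
Last habitat: Fernhollow with 97 animals

Round 1: Briarlake=11 Cedarfen=9 Elkhorn=18 Fernhollow=3 Hollowpine=23 Ironridge=18 Juniper=15 → close Ironridge (overflow 13)
  18÷6 = 3 each, +1 to first 0
Round 2: Briarlake=14 Cedarfen=12 Elkhorn=21 Fernhollow=6 Hollowpine=26 Juniper=18 → close Hollowpine (overflow 12)
  26÷5 = 5 each, +1 to first 1
Round 3: Briarlake=20 Cedarfen=17 Elkhorn=26 Fernhollow=11 Juniper=23 → close Juniper (overflow 16)
  23÷4 = 5 each, +1 to first 3
Round 4: Briarlake=26 Cedarfen=23 Elkhorn=32 Fernhollow=16 → close Cedarfen (overflow 18)
  23÷3 = 7 each, +1 to first 2
Round 5: Briarlake=34 Elkhorn=40 Fernhollow=23 → close Elkhorn (overflow 25)
  40÷2 = 20 each, +1 to first 0
Round 6: Briarlake=54 Fernhollow=43 → close Briarlake (overflow 43)
  54÷1 = 54 each, +1 to first 0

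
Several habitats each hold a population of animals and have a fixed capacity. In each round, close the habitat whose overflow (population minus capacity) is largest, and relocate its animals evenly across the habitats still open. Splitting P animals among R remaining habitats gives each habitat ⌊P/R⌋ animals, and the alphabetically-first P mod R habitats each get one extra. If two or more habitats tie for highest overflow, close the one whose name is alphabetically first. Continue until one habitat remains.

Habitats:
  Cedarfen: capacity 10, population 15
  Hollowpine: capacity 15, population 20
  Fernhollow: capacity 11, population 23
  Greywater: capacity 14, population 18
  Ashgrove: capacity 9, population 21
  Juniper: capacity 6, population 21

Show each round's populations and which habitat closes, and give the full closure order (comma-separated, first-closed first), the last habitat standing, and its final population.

Closure order: Juniper, Ashgrove, Fernhollow, Cedarfen, Hollowpine
Last habitat: Greywater with 118 animals

Round 1: Ashgrove=21 Cedarfen=15 Fernhollow=23 Greywater=18 Hollowpine=20 Juniper=21 → close Juniper (overflow 15)
  21÷5 = 4 each, +1 to first 1
Round 2: Ashgrove=26 Cedarfen=19 Fernhollow=27 Greywater=22 Hollowpine=24 → close Ashgrove (overflow 17)
  26÷4 = 6 each, +1 to first 2
Round 3: Cedarfen=26 Fernhollow=34 Greywater=28 Hollowpine=30 → close Fernhollow (overflow 23)
  34÷3 = 11 each, +1 to first 1
Round 4: Cedarfen=38 Greywater=39 Hollowpine=41 → close Cedarfen (overflow 28)
  38÷2 = 19 each, +1 to first 0
Round 5: Greywater=58 Hollowpine=60 → close Hollowpine (overflow 45)
  60÷1 = 60 each, +1 to first 0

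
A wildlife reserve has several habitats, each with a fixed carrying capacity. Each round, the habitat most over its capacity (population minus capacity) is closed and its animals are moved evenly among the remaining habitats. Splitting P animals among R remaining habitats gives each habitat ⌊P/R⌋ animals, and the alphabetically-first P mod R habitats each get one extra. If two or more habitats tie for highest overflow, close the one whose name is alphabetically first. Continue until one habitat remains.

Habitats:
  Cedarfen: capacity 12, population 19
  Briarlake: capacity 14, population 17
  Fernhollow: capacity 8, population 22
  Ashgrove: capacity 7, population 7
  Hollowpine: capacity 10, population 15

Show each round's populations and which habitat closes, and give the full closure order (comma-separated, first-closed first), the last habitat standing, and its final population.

Round 1: Ashgrove=7 Briarlake=17 Cedarfen=19 Fernhollow=22 Hollowpine=15 → close Fernhollow (overflow 14)
  22÷4 = 5 each, +1 to first 2
Round 2: Ashgrove=13 Briarlake=23 Cedarfen=24 Hollowpine=20 → close Cedarfen (overflow 12)
  24÷3 = 8 each, +1 to first 0
Round 3: Ashgrove=21 Briarlake=31 Hollowpine=28 → close Hollowpine (overflow 18)
  28÷2 = 14 each, +1 to first 0
Round 4: Ashgrove=35 Briarlake=45 → close Briarlake (overflow 31)
  45÷1 = 45 each, +1 to first 0

Closure order: Fernhollow, Cedarfen, Hollowpine, Briarlake
Last habitat: Ashgrove with 80 animals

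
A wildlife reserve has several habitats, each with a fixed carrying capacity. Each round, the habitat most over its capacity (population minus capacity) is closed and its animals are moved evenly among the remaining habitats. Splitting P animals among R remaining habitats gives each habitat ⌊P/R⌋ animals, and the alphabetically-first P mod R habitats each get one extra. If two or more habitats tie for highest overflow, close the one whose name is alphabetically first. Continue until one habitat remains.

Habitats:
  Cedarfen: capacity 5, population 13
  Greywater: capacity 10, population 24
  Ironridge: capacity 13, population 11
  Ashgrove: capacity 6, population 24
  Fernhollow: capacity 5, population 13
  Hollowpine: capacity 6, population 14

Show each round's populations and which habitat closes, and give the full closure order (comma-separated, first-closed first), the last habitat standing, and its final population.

Closure order: Ashgrove, Greywater, Cedarfen, Fernhollow, Hollowpine
Last habitat: Ironridge with 99 animals

Round 1: Ashgrove=24 Cedarfen=13 Fernhollow=13 Greywater=24 Hollowpine=14 Ironridge=11 → close Ashgrove (overflow 18)
  24÷5 = 4 each, +1 to first 4
Round 2: Cedarfen=18 Fernhollow=18 Greywater=29 Hollowpine=19 Ironridge=15 → close Greywater (overflow 19)
  29÷4 = 7 each, +1 to first 1
Round 3: Cedarfen=26 Fernhollow=25 Hollowpine=26 Ironridge=22 → close Cedarfen (overflow 21)
  26÷3 = 8 each, +1 to first 2
Round 4: Fernhollow=34 Hollowpine=35 Ironridge=30 → close Fernhollow (overflow 29)
  34÷2 = 17 each, +1 to first 0
Round 5: Hollowpine=52 Ironridge=47 → close Hollowpine (overflow 46)
  52÷1 = 52 each, +1 to first 0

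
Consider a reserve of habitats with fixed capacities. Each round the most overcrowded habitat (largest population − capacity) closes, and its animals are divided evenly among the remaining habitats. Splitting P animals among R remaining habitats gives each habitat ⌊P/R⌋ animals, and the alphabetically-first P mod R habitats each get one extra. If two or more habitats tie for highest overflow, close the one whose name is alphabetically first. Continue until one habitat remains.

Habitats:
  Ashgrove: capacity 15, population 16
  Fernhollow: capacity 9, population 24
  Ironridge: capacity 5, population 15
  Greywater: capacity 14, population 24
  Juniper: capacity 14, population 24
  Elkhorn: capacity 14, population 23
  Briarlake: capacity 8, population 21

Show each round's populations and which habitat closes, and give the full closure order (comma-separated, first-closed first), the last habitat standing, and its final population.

Round 1: Ashgrove=16 Briarlake=21 Elkhorn=23 Fernhollow=24 Greywater=24 Ironridge=15 Juniper=24 → close Fernhollow (overflow 15)
  24÷6 = 4 each, +1 to first 0
Round 2: Ashgrove=20 Briarlake=25 Elkhorn=27 Greywater=28 Ironridge=19 Juniper=28 → close Briarlake (overflow 17)
  25÷5 = 5 each, +1 to first 0
Round 3: Ashgrove=25 Elkhorn=32 Greywater=33 Ironridge=24 Juniper=33 → close Greywater (overflow 19)
  33÷4 = 8 each, +1 to first 1
Round 4: Ashgrove=34 Elkhorn=40 Ironridge=32 Juniper=41 → close Ironridge (overflow 27)
  32÷3 = 10 each, +1 to first 2
Round 5: Ashgrove=45 Elkhorn=51 Juniper=51 → close Elkhorn (overflow 37)
  51÷2 = 25 each, +1 to first 1
Round 6: Ashgrove=71 Juniper=76 → close Juniper (overflow 62)
  76÷1 = 76 each, +1 to first 0

Closure order: Fernhollow, Briarlake, Greywater, Ironridge, Elkhorn, Juniper
Last habitat: Ashgrove with 147 animals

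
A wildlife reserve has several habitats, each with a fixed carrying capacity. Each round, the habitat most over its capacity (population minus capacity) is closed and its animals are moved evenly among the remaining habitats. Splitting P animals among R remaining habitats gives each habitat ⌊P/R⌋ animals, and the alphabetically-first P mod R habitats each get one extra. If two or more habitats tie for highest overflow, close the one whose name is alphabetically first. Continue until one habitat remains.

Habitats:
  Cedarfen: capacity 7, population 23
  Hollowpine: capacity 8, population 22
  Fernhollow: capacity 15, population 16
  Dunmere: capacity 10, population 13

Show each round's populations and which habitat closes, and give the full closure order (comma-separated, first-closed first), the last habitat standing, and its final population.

Round 1: Cedarfen=23 Dunmere=13 Fernhollow=16 Hollowpine=22 → close Cedarfen (overflow 16)
  23÷3 = 7 each, +1 to first 2
Round 2: Dunmere=21 Fernhollow=24 Hollowpine=29 → close Hollowpine (overflow 21)
  29÷2 = 14 each, +1 to first 1
Round 3: Dunmere=36 Fernhollow=38 → close Dunmere (overflow 26)
  36÷1 = 36 each, +1 to first 0

Closure order: Cedarfen, Hollowpine, Dunmere
Last habitat: Fernhollow with 74 animals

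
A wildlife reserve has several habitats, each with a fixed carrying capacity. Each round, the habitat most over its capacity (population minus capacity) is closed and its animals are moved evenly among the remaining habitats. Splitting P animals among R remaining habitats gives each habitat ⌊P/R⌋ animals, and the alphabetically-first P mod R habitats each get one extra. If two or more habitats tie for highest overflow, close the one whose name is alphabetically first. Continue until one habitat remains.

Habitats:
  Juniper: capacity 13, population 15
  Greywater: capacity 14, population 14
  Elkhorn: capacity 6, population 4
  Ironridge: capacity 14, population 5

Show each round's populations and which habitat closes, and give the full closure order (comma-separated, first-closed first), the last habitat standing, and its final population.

Closure order: Juniper, Greywater, Elkhorn
Last habitat: Ironridge with 38 animals

Round 1: Elkhorn=4 Greywater=14 Ironridge=5 Juniper=15 → close Juniper (overflow 2)
  15÷3 = 5 each, +1 to first 0
Round 2: Elkhorn=9 Greywater=19 Ironridge=10 → close Greywater (overflow 5)
  19÷2 = 9 each, +1 to first 1
Round 3: Elkhorn=19 Ironridge=19 → close Elkhorn (overflow 13)
  19÷1 = 19 each, +1 to first 0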